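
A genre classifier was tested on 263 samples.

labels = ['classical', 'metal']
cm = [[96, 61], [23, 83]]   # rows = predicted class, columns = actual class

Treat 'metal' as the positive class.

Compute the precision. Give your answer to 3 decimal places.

0.783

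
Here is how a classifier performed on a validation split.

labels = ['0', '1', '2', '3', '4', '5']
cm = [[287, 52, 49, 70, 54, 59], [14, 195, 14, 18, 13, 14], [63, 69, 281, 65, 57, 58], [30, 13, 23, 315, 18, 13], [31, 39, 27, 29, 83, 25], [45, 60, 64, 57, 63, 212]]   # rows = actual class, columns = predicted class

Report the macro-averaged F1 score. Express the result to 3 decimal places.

0.516

Per-class F1 score (2·TP/(2·TP+FP+FN)):
  0: TP=287, FP=14+63+30+31+45=183, FN=52+49+70+54+59=284 → 574/1041 = 0.5514
  1: TP=195, FP=52+69+13+39+60=233, FN=14+14+18+13+14=73 → 390/696 = 0.5603
  2: TP=281, FP=49+14+23+27+64=177, FN=63+69+65+57+58=312 → 562/1051 = 0.5347
  3: TP=315, FP=70+18+65+29+57=239, FN=30+13+23+18+13=97 → 630/966 = 0.6522
  4: TP=83, FP=54+13+57+18+63=205, FN=31+39+27+29+25=151 → 166/522 = 0.3180
  5: TP=212, FP=59+14+58+13+25=169, FN=45+60+64+57+63=289 → 424/882 = 0.4807
Macro-F1 score = mean = (0.5514 + 0.5603 + 0.5347 + 0.6522 + 0.3180 + 0.4807) / 6 = 0.516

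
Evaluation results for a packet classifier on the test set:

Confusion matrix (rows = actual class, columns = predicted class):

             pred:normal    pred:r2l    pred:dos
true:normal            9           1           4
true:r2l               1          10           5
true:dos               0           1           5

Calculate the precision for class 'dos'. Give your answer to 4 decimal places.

One-vs-rest for 'dos': TP = diagonal; FP = other classes predicted 'dos'; FN = 'dos' predicted as other.
precision = TP/(TP+FP).
dos: TP=5, FP=4+5=9 → 5/14 = 0.35714

0.3571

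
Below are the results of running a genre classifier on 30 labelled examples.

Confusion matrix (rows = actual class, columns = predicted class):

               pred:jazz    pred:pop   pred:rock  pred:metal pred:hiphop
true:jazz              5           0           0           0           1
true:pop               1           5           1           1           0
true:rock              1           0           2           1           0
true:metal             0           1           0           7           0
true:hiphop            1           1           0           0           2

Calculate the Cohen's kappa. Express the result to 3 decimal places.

Observed agreement pₒ = trace/N = 21/30 = 0.7000
Expected agreement pₑ = Σ (rowᵢ·colᵢ)/N² = (6·8 + 8·7 + 4·3 + 8·9 + 4·3)/30² = 0.2222
κ = (pₒ − pₑ)/(1 − pₑ) = (0.7000 − 0.2222)/(1 − 0.2222) = 0.614

0.614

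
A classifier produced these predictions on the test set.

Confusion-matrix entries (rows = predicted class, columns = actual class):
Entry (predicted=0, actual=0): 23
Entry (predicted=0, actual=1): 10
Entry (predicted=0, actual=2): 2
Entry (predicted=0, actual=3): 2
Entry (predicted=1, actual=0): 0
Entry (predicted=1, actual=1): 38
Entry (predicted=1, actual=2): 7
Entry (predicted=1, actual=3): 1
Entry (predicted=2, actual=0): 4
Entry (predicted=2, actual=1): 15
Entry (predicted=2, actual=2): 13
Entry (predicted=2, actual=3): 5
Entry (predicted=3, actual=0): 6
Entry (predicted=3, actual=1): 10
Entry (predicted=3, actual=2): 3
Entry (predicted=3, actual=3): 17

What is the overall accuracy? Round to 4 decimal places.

Accuracy = trace / total = (23+38+13+17=91) / 156 = 91/156 = 0.5833

0.5833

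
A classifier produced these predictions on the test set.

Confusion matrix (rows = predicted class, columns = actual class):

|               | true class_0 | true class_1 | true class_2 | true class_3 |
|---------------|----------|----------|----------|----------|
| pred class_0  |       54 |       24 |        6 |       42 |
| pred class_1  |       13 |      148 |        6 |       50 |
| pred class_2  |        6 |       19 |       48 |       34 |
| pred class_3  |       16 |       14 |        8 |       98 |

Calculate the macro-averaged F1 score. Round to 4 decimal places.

0.5742

Per-class F1 score (2·TP/(2·TP+FP+FN)):
  class_0: TP=54, FP=24+6+42=72, FN=13+6+16=35 → 108/215 = 0.50233
  class_1: TP=148, FP=13+6+50=69, FN=24+19+14=57 → 296/422 = 0.70142
  class_2: TP=48, FP=6+19+34=59, FN=6+6+8=20 → 96/175 = 0.54857
  class_3: TP=98, FP=16+14+8=38, FN=42+50+34=126 → 196/360 = 0.54444
Macro-F1 score = mean = (0.50233 + 0.70142 + 0.54857 + 0.54444) / 4 = 0.5742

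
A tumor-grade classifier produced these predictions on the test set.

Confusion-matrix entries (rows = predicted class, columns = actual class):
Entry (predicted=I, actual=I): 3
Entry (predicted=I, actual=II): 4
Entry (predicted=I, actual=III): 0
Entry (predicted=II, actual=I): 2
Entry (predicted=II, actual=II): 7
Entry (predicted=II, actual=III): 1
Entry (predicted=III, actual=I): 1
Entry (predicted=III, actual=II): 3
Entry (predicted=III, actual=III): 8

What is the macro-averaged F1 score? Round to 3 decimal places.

Per-class F1 score (2·TP/(2·TP+FP+FN)):
  I: TP=3, FP=4+0=4, FN=2+1=3 → 6/13 = 0.4615
  II: TP=7, FP=2+1=3, FN=4+3=7 → 14/24 = 0.5833
  III: TP=8, FP=1+3=4, FN=0+1=1 → 16/21 = 0.7619
Macro-F1 score = mean = (0.4615 + 0.5833 + 0.7619) / 3 = 0.602

0.602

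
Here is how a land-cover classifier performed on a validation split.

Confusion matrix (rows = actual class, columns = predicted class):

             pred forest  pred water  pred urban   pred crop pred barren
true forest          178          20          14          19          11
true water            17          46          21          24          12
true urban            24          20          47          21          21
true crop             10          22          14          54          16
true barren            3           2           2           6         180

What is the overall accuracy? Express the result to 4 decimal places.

0.6281

Accuracy = trace / total = (178+46+47+54+180=505) / 804 = 505/804 = 0.6281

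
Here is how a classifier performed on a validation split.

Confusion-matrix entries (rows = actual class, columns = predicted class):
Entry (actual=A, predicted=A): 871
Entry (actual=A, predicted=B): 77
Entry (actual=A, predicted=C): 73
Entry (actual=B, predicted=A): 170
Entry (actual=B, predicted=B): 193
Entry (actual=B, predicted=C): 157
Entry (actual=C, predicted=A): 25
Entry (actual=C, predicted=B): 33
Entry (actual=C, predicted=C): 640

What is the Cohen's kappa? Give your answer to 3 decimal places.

Observed agreement pₒ = trace/N = 1704/2239 = 0.7611
Expected agreement pₑ = Σ (rowᵢ·colᵢ)/N² = (1021·1066 + 520·303 + 698·870)/2239² = 0.3697
κ = (pₒ − pₑ)/(1 − pₑ) = (0.7611 − 0.3697)/(1 − 0.3697) = 0.621

0.621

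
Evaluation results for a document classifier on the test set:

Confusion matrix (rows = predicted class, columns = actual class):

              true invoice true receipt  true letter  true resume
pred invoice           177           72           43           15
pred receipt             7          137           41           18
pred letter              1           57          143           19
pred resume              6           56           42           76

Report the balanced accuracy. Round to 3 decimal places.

Balanced accuracy = mean of per-class recall.
  invoice: recall = 177/191 = 0.9267
  receipt: recall = 137/322 = 0.4255
  letter: recall = 143/269 = 0.5316
  resume: recall = 76/128 = 0.5938
Mean = (0.9267 + 0.4255 + 0.5316 + 0.5938) / 4 = 0.619

0.619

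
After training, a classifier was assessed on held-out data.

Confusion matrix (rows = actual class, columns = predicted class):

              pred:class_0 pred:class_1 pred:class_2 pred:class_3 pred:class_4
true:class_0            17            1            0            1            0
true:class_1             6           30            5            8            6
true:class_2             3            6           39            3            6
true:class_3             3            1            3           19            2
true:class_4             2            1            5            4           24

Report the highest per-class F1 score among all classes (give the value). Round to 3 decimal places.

Per-class F1 score (2·TP/(2·TP+FP+FN)):
  class_0: TP=17, FP=6+3+3+2=14, FN=1+0+1+0=2 → 34/50 = 0.6800
  class_1: TP=30, FP=1+6+1+1=9, FN=6+5+8+6=25 → 60/94 = 0.6383
  class_2: TP=39, FP=0+5+3+5=13, FN=3+6+3+6=18 → 78/109 = 0.7156
  class_3: TP=19, FP=1+8+3+4=16, FN=3+1+3+2=9 → 38/63 = 0.6032
  class_4: TP=24, FP=0+6+6+2=14, FN=2+1+5+4=12 → 48/74 = 0.6486
Highest is class 'class_2' with F1 score = 0.716.

0.716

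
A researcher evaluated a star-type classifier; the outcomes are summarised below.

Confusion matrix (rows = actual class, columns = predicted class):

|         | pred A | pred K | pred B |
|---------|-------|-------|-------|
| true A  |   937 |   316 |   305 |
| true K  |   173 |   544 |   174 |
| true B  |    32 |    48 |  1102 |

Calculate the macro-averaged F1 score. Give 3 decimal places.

0.699

Per-class F1 score (2·TP/(2·TP+FP+FN)):
  A: TP=937, FP=173+32=205, FN=316+305=621 → 1874/2700 = 0.6941
  K: TP=544, FP=316+48=364, FN=173+174=347 → 1088/1799 = 0.6048
  B: TP=1102, FP=305+174=479, FN=32+48=80 → 2204/2763 = 0.7977
Macro-F1 score = mean = (0.6941 + 0.6048 + 0.7977) / 3 = 0.699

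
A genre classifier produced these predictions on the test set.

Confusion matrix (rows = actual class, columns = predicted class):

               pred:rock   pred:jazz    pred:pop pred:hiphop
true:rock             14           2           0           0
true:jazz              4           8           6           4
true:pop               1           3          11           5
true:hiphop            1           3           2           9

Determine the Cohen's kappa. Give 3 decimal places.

0.435

Observed agreement pₒ = trace/N = 42/73 = 0.5753
Expected agreement pₑ = Σ (rowᵢ·colᵢ)/N² = (16·20 + 22·16 + 20·19 + 15·18)/73² = 0.2481
κ = (pₒ − pₑ)/(1 − pₑ) = (0.5753 − 0.2481)/(1 − 0.2481) = 0.435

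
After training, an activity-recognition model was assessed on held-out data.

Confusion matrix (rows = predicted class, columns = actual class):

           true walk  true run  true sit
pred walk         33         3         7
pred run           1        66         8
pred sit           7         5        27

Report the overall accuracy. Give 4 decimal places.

0.8025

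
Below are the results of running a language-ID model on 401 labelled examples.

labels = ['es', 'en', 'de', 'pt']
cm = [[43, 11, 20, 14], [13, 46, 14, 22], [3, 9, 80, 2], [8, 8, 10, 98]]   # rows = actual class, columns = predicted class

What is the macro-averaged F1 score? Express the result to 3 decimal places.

0.647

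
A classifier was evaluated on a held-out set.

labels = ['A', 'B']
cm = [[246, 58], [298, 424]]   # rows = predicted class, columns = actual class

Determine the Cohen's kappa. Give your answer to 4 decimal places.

0.3227

Observed agreement pₒ = trace/N = 670/1026 = 0.65302
Expected agreement pₑ = Σ (rowᵢ·colᵢ)/N² = (544·304 + 482·722)/1026² = 0.48769
κ = (pₒ − pₑ)/(1 − pₑ) = (0.65302 − 0.48769)/(1 − 0.48769) = 0.3227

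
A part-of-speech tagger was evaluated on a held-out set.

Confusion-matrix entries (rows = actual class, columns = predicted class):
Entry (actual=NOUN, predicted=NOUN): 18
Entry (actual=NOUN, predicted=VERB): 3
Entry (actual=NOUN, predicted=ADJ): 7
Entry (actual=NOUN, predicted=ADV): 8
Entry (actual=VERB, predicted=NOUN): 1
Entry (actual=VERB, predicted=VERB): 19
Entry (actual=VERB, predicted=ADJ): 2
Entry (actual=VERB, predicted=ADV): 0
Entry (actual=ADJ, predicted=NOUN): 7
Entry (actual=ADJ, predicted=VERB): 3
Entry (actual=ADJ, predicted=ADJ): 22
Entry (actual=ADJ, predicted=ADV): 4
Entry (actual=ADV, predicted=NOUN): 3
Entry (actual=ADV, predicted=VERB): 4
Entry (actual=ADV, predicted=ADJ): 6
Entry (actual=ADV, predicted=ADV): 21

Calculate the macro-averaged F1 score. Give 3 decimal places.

0.632

Per-class F1 score (2·TP/(2·TP+FP+FN)):
  NOUN: TP=18, FP=1+7+3=11, FN=3+7+8=18 → 36/65 = 0.5538
  VERB: TP=19, FP=3+3+4=10, FN=1+2+0=3 → 38/51 = 0.7451
  ADJ: TP=22, FP=7+2+6=15, FN=7+3+4=14 → 44/73 = 0.6027
  ADV: TP=21, FP=8+0+4=12, FN=3+4+6=13 → 42/67 = 0.6269
Macro-F1 score = mean = (0.5538 + 0.7451 + 0.6027 + 0.6269) / 4 = 0.632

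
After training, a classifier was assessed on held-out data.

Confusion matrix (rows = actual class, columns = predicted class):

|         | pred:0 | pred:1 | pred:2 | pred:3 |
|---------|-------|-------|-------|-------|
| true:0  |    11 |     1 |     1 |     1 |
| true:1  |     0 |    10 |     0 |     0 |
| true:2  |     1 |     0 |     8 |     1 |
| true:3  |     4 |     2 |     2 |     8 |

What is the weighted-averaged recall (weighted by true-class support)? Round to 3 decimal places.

Per-class recall (TP/(TP+FN)):
  0: TP=11, FN=1+1+1=3 → 11/14 = 0.7857
  1: TP=10, FN=0+0+0=0 → 10/10 = 1.0000
  2: TP=8, FN=1+0+1=2 → 8/10 = 0.8000
  3: TP=8, FN=4+2+2=8 → 8/16 = 0.5000
Weighted-recall = Σ (supportᵢ/N)·recallᵢ with N=50: (14/50)·0.7857 + (10/50)·1.0000 + (10/50)·0.8000 + (16/50)·0.5000 = 0.740

0.740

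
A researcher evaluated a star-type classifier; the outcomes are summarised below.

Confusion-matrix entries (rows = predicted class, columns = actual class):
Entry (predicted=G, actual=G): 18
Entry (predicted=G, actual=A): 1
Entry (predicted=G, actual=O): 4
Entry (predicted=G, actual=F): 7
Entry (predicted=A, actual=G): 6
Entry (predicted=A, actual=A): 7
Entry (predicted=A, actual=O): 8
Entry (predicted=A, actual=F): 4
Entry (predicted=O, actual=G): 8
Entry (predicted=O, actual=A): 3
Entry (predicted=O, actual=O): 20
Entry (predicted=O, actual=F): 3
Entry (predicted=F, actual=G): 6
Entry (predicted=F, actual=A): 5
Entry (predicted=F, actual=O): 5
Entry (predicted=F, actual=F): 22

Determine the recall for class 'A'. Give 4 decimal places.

0.4375

Take TP from the diagonal, FP from the rest of the 'A' prediction marginal, FN from the rest of the 'A' actual marginal.
recall = TP/(TP+FN).
A: TP=7, FN=1+3+5=9 → 7/16 = 0.43750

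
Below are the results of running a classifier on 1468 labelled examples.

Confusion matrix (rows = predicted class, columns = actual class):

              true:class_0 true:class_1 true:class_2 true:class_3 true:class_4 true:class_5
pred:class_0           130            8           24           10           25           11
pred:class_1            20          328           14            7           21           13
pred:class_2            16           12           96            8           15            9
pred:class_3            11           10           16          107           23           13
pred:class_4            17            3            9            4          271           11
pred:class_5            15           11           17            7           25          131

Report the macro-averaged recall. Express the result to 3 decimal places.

Per-class recall (TP/(TP+FN)):
  class_0: TP=130, FN=20+16+11+17+15=79 → 130/209 = 0.6220
  class_1: TP=328, FN=8+12+10+3+11=44 → 328/372 = 0.8817
  class_2: TP=96, FN=24+14+16+9+17=80 → 96/176 = 0.5455
  class_3: TP=107, FN=10+7+8+4+7=36 → 107/143 = 0.7483
  class_4: TP=271, FN=25+21+15+23+25=109 → 271/380 = 0.7132
  class_5: TP=131, FN=11+13+9+13+11=57 → 131/188 = 0.6968
Macro-recall = mean = (0.6220 + 0.8817 + 0.5455 + 0.7483 + 0.7132 + 0.6968) / 6 = 0.701

0.701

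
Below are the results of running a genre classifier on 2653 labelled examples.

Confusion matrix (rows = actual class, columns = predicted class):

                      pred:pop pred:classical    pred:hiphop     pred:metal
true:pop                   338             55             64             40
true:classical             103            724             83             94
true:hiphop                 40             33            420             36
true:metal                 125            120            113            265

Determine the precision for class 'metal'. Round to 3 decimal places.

0.609

Take TP from the diagonal, FP from the rest of the 'metal' prediction marginal, FN from the rest of the 'metal' actual marginal.
precision = TP/(TP+FP).
metal: TP=265, FP=40+94+36=170 → 265/435 = 0.6092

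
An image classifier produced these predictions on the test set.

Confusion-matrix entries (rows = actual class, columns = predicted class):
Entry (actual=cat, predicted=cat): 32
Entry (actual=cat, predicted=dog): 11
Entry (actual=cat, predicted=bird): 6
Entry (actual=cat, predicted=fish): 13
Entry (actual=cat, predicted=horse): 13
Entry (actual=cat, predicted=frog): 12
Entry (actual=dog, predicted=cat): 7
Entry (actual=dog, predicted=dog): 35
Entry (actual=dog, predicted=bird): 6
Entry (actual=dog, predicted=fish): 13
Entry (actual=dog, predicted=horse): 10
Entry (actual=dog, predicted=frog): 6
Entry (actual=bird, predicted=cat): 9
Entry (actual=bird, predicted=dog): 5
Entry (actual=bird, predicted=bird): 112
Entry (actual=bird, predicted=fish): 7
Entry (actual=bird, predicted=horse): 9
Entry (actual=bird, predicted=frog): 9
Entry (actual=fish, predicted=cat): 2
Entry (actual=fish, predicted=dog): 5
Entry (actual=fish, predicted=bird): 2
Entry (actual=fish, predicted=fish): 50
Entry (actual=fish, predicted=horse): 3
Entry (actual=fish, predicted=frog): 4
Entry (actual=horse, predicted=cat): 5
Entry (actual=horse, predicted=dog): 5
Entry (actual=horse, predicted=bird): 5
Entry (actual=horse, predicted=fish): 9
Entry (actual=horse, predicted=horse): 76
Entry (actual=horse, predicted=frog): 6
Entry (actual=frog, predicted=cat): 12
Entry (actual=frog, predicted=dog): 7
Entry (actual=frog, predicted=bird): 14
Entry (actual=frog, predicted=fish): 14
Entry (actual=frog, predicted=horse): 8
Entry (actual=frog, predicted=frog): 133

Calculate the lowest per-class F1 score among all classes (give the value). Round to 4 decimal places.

Per-class F1 score (2·TP/(2·TP+FP+FN)):
  cat: TP=32, FP=7+9+2+5+12=35, FN=11+6+13+13+12=55 → 64/154 = 0.41558
  dog: TP=35, FP=11+5+5+5+7=33, FN=7+6+13+10+6=42 → 70/145 = 0.48276
  bird: TP=112, FP=6+6+2+5+14=33, FN=9+5+7+9+9=39 → 224/296 = 0.75676
  fish: TP=50, FP=13+13+7+9+14=56, FN=2+5+2+3+4=16 → 100/172 = 0.58140
  horse: TP=76, FP=13+10+9+3+8=43, FN=5+5+5+9+6=30 → 152/225 = 0.67556
  frog: TP=133, FP=12+6+9+4+6=37, FN=12+7+14+14+8=55 → 266/358 = 0.74302
Lowest is class 'cat' with F1 score = 0.4156.

0.4156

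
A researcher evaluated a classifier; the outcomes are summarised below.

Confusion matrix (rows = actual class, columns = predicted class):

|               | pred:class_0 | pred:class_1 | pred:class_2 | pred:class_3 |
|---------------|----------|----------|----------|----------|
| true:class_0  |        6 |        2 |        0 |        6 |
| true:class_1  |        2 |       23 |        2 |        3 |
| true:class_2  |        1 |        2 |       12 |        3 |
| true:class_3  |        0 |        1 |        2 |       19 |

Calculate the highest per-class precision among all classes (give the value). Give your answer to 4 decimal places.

Per-class precision (TP/(TP+FP)):
  class_0: TP=6, FP=2+1+0=3 → 6/9 = 0.66667
  class_1: TP=23, FP=2+2+1=5 → 23/28 = 0.82143
  class_2: TP=12, FP=0+2+2=4 → 12/16 = 0.75000
  class_3: TP=19, FP=6+3+3=12 → 19/31 = 0.61290
Highest is class 'class_1' with precision = 0.8214.

0.8214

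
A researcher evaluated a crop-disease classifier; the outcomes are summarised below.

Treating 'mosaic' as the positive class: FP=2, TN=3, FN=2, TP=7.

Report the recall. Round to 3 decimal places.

0.778

Recall = TP/(TP+FN) = 7/(7+2) = 7/9 = 0.778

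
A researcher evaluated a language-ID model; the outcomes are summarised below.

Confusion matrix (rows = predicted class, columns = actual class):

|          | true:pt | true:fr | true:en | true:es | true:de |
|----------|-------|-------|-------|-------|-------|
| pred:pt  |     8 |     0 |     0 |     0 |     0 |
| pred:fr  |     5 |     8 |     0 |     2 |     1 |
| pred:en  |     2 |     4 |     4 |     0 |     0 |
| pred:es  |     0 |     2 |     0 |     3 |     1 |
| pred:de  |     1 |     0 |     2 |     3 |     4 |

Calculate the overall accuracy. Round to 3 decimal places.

0.540

Accuracy = trace / total = (8+8+4+3+4=27) / 50 = 27/50 = 0.540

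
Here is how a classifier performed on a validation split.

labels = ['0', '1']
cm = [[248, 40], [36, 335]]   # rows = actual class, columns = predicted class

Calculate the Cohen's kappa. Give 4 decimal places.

0.7653

Observed agreement pₒ = trace/N = 583/659 = 0.88467
Expected agreement pₑ = Σ (rowᵢ·colᵢ)/N² = (288·284 + 371·375)/659² = 0.50870
κ = (pₒ − pₑ)/(1 − pₑ) = (0.88467 − 0.50870)/(1 − 0.50870) = 0.7653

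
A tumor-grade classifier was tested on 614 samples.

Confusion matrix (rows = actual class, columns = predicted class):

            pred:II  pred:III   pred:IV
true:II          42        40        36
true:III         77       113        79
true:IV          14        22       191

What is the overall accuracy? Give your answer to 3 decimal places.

0.564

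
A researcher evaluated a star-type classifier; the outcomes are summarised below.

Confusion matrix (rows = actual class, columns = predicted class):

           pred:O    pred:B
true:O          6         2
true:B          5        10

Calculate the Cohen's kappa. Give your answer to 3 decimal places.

0.383

Observed agreement pₒ = trace/N = 16/23 = 0.6957
Expected agreement pₑ = Σ (rowᵢ·colᵢ)/N² = (8·11 + 15·12)/23² = 0.5066
κ = (pₒ − pₑ)/(1 − pₑ) = (0.6957 − 0.5066)/(1 − 0.5066) = 0.383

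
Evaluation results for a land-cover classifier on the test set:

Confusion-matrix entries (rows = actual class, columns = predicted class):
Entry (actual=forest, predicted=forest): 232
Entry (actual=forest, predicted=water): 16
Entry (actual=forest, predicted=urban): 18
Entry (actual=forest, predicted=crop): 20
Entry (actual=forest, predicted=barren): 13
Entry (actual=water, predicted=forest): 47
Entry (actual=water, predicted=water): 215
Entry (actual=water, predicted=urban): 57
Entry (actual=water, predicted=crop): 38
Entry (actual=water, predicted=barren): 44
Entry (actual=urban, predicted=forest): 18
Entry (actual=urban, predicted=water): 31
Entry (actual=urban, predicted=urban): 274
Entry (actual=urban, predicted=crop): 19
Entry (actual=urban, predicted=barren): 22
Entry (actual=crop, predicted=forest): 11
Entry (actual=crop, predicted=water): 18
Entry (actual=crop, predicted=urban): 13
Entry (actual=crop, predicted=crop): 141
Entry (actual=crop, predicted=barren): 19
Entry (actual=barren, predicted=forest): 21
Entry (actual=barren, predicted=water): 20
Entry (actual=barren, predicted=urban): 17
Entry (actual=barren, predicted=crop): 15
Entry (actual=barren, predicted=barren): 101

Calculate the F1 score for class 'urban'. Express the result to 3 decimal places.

0.738

Take TP from the diagonal, FP from the rest of the 'urban' prediction marginal, FN from the rest of the 'urban' actual marginal.
F1 score = 2·TP/(2·TP+FP+FN).
urban: TP=274, FP=18+57+13+17=105, FN=18+31+19+22=90 → 548/743 = 0.7376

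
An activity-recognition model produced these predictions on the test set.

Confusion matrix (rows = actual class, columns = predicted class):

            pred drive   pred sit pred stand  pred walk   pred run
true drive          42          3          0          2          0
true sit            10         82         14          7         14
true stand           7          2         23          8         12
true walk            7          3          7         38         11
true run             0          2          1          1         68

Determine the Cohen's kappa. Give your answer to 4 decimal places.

Observed agreement pₒ = trace/N = 253/364 = 0.69505
Expected agreement pₑ = Σ (rowᵢ·colᵢ)/N² = (47·66 + 127·92 + 52·45 + 66·56 + 72·105)/364² = 0.21421
κ = (pₒ − pₑ)/(1 − pₑ) = (0.69505 − 0.21421)/(1 − 0.21421) = 0.6119

0.6119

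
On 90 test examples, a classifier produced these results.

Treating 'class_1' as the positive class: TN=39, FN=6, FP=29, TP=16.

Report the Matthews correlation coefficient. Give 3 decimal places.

MCC = (TP·TN − FP·FN) / √((TP+FP)(TP+FN)(TN+FP)(TN+FN))
Numerator = 16·39 − 29·6 = 450
Denominator = √(45·22·68·45) = √3029400 = 1740.5172
MCC = 450 / 1740.5172 = 0.259

0.259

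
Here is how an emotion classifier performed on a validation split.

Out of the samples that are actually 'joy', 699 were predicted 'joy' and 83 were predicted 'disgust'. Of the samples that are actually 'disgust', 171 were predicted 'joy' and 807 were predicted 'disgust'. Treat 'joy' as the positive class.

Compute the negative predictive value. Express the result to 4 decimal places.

NPV = TN/(TN+FN) = 807/(807+83) = 0.9067

0.9067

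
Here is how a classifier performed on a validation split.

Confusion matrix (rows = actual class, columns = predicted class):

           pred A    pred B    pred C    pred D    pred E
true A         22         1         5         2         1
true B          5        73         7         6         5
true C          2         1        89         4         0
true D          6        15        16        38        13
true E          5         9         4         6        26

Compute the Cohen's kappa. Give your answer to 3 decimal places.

0.595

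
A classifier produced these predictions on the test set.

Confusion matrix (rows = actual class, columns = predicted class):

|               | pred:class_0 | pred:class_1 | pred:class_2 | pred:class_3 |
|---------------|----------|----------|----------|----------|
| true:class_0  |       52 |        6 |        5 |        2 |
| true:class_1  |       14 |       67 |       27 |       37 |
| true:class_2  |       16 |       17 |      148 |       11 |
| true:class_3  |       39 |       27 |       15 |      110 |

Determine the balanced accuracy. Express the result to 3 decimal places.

0.652

Balanced accuracy = mean of per-class recall.
  class_0: recall = 52/65 = 0.8000
  class_1: recall = 67/145 = 0.4621
  class_2: recall = 148/192 = 0.7708
  class_3: recall = 110/191 = 0.5759
Mean = (0.8000 + 0.4621 + 0.7708 + 0.5759) / 4 = 0.652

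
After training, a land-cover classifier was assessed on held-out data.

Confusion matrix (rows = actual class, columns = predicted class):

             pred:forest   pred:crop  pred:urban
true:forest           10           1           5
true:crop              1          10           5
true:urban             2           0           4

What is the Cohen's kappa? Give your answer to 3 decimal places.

Observed agreement pₒ = trace/N = 24/38 = 0.6316
Expected agreement pₑ = Σ (rowᵢ·colᵢ)/N² = (16·13 + 16·11 + 6·14)/38² = 0.3241
κ = (pₒ − pₑ)/(1 − pₑ) = (0.6316 − 0.3241)/(1 − 0.3241) = 0.455

0.455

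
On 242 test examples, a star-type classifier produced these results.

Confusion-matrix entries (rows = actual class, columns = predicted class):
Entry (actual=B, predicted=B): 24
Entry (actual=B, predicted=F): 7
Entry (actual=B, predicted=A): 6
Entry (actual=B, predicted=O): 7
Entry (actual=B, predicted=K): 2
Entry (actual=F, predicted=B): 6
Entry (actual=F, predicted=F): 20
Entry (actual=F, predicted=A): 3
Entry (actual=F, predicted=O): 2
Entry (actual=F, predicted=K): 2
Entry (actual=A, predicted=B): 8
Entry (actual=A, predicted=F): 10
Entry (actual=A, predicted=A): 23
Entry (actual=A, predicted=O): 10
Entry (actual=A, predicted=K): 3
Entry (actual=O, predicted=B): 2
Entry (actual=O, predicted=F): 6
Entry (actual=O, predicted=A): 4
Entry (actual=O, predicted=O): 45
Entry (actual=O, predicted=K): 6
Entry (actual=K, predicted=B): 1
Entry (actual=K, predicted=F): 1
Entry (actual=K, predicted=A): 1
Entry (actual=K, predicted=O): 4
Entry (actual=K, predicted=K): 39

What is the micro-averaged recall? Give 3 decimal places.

0.624

Micro-averaging pools counts across classes: ΣTP=151, ΣFP=91, ΣFN=91.
Micro-recall = TP/(TP+FN) on pooled counts = 0.624 (equals overall accuracy in single-label multiclass).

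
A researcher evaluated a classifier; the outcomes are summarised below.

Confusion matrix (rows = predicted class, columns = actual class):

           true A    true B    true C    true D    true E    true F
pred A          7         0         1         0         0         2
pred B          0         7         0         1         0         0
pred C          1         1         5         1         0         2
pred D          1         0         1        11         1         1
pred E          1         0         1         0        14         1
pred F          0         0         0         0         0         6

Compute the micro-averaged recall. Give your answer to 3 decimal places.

0.758

Micro-averaging pools counts across classes: ΣTP=50, ΣFP=16, ΣFN=16.
Micro-recall = TP/(TP+FN) on pooled counts = 0.758 (equals overall accuracy in single-label multiclass).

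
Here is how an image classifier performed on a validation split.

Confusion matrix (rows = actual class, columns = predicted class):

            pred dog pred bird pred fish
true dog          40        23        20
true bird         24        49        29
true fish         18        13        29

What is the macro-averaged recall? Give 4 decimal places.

Per-class recall (TP/(TP+FN)):
  dog: TP=40, FN=23+20=43 → 40/83 = 0.48193
  bird: TP=49, FN=24+29=53 → 49/102 = 0.48039
  fish: TP=29, FN=18+13=31 → 29/60 = 0.48333
Macro-recall = mean = (0.48193 + 0.48039 + 0.48333) / 3 = 0.4819

0.4819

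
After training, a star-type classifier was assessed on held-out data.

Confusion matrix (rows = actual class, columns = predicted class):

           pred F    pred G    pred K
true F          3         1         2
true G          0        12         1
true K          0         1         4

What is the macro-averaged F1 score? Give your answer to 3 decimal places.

0.741

Per-class F1 score (2·TP/(2·TP+FP+FN)):
  F: TP=3, FP=0+0=0, FN=1+2=3 → 6/9 = 0.6667
  G: TP=12, FP=1+1=2, FN=0+1=1 → 24/27 = 0.8889
  K: TP=4, FP=2+1=3, FN=0+1=1 → 8/12 = 0.6667
Macro-F1 score = mean = (0.6667 + 0.8889 + 0.6667) / 3 = 0.741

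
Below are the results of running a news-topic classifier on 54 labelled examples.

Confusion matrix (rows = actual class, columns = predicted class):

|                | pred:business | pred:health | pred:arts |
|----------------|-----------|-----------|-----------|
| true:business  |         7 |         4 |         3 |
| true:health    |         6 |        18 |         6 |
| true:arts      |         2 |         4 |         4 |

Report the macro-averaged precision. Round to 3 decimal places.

Per-class precision (TP/(TP+FP)):
  business: TP=7, FP=6+2=8 → 7/15 = 0.4667
  health: TP=18, FP=4+4=8 → 18/26 = 0.6923
  arts: TP=4, FP=3+6=9 → 4/13 = 0.3077
Macro-precision = mean = (0.4667 + 0.6923 + 0.3077) / 3 = 0.489

0.489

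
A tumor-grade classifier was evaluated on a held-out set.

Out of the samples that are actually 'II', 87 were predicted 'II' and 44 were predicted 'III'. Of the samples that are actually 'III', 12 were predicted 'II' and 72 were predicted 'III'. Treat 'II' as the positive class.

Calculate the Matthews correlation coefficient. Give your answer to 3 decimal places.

0.510

MCC = (TP·TN − FP·FN) / √((TP+FP)(TP+FN)(TN+FP)(TN+FN))
Numerator = 87·72 − 12·44 = 5736
Denominator = √(99·131·84·116) = √126369936 = 11241.4383
MCC = 5736 / 11241.4383 = 0.510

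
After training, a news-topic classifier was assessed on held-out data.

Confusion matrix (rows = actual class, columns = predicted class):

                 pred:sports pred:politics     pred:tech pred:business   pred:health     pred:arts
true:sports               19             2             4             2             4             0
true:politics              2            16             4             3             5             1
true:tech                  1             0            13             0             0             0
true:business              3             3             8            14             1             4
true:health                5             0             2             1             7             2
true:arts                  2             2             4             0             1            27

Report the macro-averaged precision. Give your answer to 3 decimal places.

Per-class precision (TP/(TP+FP)):
  sports: TP=19, FP=2+1+3+5+2=13 → 19/32 = 0.5938
  politics: TP=16, FP=2+0+3+0+2=7 → 16/23 = 0.6957
  tech: TP=13, FP=4+4+8+2+4=22 → 13/35 = 0.3714
  business: TP=14, FP=2+3+0+1+0=6 → 14/20 = 0.7000
  health: TP=7, FP=4+5+0+1+1=11 → 7/18 = 0.3889
  arts: TP=27, FP=0+1+0+4+2=7 → 27/34 = 0.7941
Macro-precision = mean = (0.5938 + 0.6957 + 0.3714 + 0.7000 + 0.3889 + 0.7941) / 6 = 0.591

0.591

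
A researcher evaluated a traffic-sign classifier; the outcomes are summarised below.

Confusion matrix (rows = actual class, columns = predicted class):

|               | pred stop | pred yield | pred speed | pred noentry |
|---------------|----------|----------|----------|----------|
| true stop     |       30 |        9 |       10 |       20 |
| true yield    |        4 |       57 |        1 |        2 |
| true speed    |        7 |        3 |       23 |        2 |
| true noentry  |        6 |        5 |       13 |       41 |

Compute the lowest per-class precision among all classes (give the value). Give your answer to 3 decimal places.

0.489

Per-class precision (TP/(TP+FP)):
  stop: TP=30, FP=4+7+6=17 → 30/47 = 0.6383
  yield: TP=57, FP=9+3+5=17 → 57/74 = 0.7703
  speed: TP=23, FP=10+1+13=24 → 23/47 = 0.4894
  noentry: TP=41, FP=20+2+2=24 → 41/65 = 0.6308
Lowest is class 'speed' with precision = 0.489.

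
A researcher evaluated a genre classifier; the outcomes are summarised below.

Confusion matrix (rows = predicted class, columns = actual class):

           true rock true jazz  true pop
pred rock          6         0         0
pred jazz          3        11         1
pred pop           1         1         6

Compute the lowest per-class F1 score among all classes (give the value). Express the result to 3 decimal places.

0.750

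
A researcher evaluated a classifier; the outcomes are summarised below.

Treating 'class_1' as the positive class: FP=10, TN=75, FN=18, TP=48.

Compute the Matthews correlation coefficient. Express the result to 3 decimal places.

0.622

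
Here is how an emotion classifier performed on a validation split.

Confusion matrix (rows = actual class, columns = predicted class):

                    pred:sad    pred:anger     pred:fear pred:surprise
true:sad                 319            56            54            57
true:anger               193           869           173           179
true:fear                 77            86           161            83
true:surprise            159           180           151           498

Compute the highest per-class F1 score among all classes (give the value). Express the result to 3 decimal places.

0.667

Per-class F1 score (2·TP/(2·TP+FP+FN)):
  sad: TP=319, FP=193+77+159=429, FN=56+54+57=167 → 638/1234 = 0.5170
  anger: TP=869, FP=56+86+180=322, FN=193+173+179=545 → 1738/2605 = 0.6672
  fear: TP=161, FP=54+173+151=378, FN=77+86+83=246 → 322/946 = 0.3404
  surprise: TP=498, FP=57+179+83=319, FN=159+180+151=490 → 996/1805 = 0.5518
Highest is class 'anger' with F1 score = 0.667.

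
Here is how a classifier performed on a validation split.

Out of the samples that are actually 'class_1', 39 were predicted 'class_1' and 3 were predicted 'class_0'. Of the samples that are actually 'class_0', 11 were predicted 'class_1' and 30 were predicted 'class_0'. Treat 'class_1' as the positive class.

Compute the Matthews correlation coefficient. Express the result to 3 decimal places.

0.675

MCC = (TP·TN − FP·FN) / √((TP+FP)(TP+FN)(TN+FP)(TN+FN))
Numerator = 39·30 − 11·3 = 1137
Denominator = √(50·42·41·33) = √2841300 = 1685.6156
MCC = 1137 / 1685.6156 = 0.675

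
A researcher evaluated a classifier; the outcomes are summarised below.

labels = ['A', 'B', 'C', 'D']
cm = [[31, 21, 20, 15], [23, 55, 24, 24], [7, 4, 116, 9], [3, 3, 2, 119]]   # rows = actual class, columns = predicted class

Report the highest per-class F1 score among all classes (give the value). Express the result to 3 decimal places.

0.810

Per-class F1 score (2·TP/(2·TP+FP+FN)):
  A: TP=31, FP=23+7+3=33, FN=21+20+15=56 → 62/151 = 0.4106
  B: TP=55, FP=21+4+3=28, FN=23+24+24=71 → 110/209 = 0.5263
  C: TP=116, FP=20+24+2=46, FN=7+4+9=20 → 232/298 = 0.7785
  D: TP=119, FP=15+24+9=48, FN=3+3+2=8 → 238/294 = 0.8095
Highest is class 'D' with F1 score = 0.810.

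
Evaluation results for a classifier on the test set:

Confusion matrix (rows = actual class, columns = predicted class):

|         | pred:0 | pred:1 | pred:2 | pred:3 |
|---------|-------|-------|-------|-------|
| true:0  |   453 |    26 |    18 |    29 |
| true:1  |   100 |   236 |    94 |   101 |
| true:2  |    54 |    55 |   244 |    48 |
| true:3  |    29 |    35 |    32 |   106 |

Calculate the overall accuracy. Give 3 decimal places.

Accuracy = trace / total = (453+236+244+106=1039) / 1660 = 1039/1660 = 0.626

0.626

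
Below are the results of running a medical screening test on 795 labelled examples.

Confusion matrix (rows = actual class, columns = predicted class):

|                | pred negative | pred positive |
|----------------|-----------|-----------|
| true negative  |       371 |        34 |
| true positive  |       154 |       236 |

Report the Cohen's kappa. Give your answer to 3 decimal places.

0.524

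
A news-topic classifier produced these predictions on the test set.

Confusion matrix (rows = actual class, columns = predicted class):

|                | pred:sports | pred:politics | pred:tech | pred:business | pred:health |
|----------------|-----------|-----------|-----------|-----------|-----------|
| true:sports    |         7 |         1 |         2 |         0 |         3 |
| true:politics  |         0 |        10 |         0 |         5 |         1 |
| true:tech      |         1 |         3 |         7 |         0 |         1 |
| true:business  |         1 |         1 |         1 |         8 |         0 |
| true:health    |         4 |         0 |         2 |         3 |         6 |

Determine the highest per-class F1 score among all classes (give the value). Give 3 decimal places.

Per-class F1 score (2·TP/(2·TP+FP+FN)):
  sports: TP=7, FP=0+1+1+4=6, FN=1+2+0+3=6 → 14/26 = 0.5385
  politics: TP=10, FP=1+3+1+0=5, FN=0+0+5+1=6 → 20/31 = 0.6452
  tech: TP=7, FP=2+0+1+2=5, FN=1+3+0+1=5 → 14/24 = 0.5833
  business: TP=8, FP=0+5+0+3=8, FN=1+1+1+0=3 → 16/27 = 0.5926
  health: TP=6, FP=3+1+1+0=5, FN=4+0+2+3=9 → 12/26 = 0.4615
Highest is class 'politics' with F1 score = 0.645.

0.645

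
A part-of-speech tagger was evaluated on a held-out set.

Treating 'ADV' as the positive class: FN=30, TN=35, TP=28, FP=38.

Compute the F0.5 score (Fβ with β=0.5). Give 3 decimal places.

Fβ = (1+β²)·TP / ((1+β²)·TP + β²·FN + FP), with β²=1/4
= 1.25·28 / (1.25·28 + 0.25·30 + 38) = 0.435

0.435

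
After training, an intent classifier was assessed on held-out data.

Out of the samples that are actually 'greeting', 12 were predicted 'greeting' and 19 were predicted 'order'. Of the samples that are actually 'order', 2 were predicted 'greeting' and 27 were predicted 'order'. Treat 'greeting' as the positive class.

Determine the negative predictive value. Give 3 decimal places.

NPV = TN/(TN+FN) = 27/(27+19) = 0.587

0.587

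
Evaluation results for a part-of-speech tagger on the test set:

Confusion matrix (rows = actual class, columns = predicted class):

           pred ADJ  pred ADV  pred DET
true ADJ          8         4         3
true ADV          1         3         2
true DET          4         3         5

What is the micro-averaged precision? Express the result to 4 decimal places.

Micro-averaging pools counts across classes: ΣTP=16, ΣFP=17, ΣFN=17.
Micro-precision = TP/(TP+FP) on pooled counts = 0.4848 (equals overall accuracy in single-label multiclass).

0.4848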